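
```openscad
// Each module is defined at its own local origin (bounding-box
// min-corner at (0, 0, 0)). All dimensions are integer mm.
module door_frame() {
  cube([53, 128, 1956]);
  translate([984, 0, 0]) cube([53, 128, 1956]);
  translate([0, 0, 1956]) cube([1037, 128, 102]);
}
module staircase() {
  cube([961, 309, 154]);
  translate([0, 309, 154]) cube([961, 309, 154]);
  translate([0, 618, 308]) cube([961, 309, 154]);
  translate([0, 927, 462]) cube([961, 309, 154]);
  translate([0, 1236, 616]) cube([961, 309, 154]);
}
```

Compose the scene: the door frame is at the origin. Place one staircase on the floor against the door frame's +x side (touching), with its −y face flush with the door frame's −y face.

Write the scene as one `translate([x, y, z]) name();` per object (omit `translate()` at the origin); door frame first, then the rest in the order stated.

door_frame();
translate([1037, 0, 0]) staircase();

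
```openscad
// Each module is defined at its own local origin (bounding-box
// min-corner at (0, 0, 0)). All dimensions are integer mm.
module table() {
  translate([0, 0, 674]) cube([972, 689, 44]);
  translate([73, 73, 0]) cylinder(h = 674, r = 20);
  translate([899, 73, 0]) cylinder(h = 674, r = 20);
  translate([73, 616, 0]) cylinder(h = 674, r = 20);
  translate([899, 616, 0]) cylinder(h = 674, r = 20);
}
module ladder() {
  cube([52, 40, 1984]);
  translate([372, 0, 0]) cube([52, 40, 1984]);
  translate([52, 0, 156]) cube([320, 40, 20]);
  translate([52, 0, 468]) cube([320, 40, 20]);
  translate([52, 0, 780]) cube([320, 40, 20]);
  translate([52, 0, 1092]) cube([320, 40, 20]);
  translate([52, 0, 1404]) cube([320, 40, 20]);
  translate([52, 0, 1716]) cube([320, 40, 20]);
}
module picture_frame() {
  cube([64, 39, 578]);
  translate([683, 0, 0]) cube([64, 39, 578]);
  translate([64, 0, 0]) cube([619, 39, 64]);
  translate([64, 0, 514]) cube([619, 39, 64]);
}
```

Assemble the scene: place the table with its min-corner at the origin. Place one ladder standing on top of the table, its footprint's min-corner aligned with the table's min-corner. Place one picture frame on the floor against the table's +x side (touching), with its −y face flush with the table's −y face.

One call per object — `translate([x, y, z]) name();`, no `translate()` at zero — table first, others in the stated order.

table();
translate([0, 0, 718]) ladder();
translate([972, 0, 0]) picture_frame();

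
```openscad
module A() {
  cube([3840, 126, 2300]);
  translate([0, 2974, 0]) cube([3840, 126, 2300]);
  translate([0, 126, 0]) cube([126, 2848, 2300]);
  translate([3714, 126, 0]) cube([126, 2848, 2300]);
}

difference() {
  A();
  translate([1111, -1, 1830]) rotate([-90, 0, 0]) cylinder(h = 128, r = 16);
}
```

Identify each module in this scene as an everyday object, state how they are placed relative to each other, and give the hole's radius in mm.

The subtracted cylinder has r = 16 mm.

A is a house frame. The house frame has a circular hole through its front wall. The hole's radius is 16 mm.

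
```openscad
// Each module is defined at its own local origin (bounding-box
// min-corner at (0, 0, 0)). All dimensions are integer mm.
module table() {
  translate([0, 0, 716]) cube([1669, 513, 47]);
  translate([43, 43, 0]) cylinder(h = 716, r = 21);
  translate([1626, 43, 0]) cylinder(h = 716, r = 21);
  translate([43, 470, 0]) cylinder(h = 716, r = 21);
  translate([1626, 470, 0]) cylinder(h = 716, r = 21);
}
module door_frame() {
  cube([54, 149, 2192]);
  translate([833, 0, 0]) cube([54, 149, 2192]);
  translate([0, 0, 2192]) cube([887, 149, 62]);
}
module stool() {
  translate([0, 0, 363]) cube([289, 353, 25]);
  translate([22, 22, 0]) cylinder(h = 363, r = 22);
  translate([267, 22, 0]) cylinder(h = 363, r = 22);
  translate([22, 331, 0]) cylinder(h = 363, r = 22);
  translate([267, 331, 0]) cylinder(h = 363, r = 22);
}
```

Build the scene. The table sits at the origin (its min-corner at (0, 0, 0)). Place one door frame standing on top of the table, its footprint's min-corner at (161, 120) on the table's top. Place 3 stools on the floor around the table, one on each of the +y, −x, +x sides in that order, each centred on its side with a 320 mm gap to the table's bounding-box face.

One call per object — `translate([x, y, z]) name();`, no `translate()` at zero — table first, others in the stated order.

table();
translate([161, 120, 763]) door_frame();
translate([690, 833, 0]) stool();
translate([-609, 80, 0]) stool();
translate([1989, 80, 0]) stool();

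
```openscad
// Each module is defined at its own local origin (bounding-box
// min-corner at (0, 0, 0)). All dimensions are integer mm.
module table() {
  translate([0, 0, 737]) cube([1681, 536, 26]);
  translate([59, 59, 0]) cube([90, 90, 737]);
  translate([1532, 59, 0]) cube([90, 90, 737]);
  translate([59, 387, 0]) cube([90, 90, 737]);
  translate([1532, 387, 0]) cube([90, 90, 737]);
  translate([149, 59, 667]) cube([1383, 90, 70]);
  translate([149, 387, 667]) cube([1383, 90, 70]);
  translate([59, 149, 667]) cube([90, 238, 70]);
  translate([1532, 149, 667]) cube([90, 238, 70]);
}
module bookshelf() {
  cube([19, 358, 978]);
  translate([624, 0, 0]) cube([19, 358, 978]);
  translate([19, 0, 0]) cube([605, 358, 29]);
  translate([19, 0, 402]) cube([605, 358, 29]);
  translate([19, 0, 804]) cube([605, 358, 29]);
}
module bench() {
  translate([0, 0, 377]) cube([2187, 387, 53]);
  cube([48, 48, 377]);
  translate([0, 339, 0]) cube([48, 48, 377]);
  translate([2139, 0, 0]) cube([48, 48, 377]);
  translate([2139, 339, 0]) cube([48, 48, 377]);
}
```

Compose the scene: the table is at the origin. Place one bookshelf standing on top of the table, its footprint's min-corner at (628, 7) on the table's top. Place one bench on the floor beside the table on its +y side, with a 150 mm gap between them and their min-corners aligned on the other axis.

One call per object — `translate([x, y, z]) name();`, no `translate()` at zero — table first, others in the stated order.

table();
translate([628, 7, 763]) bookshelf();
translate([0, 686, 0]) bench();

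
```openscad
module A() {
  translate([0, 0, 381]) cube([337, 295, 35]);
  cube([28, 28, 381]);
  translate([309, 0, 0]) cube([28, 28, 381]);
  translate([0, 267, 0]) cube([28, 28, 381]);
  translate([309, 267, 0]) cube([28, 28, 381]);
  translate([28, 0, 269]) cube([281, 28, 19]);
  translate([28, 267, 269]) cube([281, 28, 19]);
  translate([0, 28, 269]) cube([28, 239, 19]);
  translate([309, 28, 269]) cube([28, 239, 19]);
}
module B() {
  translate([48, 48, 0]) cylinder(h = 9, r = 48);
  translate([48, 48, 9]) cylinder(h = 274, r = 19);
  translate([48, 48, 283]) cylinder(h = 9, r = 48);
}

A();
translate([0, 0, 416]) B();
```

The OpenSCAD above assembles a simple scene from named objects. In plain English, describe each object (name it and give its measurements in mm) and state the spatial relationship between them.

A is a simple wooden stool: a rectangular seat 337 mm (x) by 295 mm (y), 35 mm thick, top face at z = 416 mm, on four square legs, each 28×28 mm in cross-section. The legs rest on z = 0, each flush with a corner of the seat. Four stretchers, 28 mm wide and 19 mm tall, connect adjacent legs with their undersides at z = 269 mm, each running between the inner faces of the legs it joins and aligned with the legs' outer faces on the other axis.

B is a spool: two coaxial disc flanges of radius 48 mm and thickness 9 mm, joined by a core cylinder of radius 19 mm and height 274 mm. The lower flange rests on z = 0 and the three cylinders share a vertical axis.

The spool is on top of the stool.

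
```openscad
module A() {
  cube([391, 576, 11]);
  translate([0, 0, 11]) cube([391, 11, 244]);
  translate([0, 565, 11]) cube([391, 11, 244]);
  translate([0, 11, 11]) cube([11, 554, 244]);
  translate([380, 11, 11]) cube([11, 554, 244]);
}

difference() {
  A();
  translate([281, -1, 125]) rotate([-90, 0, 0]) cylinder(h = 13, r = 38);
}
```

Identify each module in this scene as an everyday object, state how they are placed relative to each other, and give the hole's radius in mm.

A is an open box. The open box has a circular hole through its front wall. The hole's radius is 38 mm.

The subtracted cylinder has r = 38 mm.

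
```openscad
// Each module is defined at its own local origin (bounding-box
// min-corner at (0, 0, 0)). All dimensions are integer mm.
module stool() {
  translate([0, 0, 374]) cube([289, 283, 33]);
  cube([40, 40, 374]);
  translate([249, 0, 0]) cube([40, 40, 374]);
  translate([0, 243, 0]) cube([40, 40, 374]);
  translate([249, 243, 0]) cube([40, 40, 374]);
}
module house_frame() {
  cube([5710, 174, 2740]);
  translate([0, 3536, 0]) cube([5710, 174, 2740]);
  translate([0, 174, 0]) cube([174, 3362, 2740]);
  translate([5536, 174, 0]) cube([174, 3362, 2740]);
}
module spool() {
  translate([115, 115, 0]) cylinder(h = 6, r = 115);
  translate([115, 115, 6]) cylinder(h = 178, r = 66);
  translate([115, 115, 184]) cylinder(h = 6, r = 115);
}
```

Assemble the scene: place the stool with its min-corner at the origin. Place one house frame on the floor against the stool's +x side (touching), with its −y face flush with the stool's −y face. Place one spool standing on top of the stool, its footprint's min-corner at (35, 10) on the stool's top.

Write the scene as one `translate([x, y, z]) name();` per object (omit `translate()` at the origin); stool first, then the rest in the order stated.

stool();
translate([289, 0, 0]) house_frame();
translate([35, 10, 407]) spool();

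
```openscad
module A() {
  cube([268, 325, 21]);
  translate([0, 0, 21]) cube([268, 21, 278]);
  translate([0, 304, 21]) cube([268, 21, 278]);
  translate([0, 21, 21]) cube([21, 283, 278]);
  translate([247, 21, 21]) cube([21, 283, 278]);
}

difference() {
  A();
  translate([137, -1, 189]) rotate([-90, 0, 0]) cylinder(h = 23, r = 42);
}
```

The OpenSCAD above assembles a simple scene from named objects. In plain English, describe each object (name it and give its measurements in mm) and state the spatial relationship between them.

A is an open-topped rectangular box: outside dimensions 268×325×299 mm, with a uniform wall and base thickness of 21 mm. The base is a full 268×325 slab on the floor; four walls sit on top of the base. The front and back walls (the −y and +y sides) span the full width; the two side walls fit between them.

The open box has a circular hole of radius 42 mm through its front wall, centred at (x = 137, z = 189).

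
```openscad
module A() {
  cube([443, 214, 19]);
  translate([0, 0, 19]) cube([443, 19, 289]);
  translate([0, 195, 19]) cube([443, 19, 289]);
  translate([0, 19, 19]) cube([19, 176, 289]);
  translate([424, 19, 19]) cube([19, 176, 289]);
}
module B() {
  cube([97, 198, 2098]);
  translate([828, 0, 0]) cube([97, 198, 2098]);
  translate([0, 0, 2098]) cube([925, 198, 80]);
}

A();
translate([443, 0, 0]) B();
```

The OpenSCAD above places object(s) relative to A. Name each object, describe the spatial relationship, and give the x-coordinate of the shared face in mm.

The open box's +x face and the door frame's −x face are both at x = 443 mm.

A is an open box. B is a door frame. The door frame is against the open box's +x side, with their −y faces flush. The x-coordinate of the shared face is 443 mm.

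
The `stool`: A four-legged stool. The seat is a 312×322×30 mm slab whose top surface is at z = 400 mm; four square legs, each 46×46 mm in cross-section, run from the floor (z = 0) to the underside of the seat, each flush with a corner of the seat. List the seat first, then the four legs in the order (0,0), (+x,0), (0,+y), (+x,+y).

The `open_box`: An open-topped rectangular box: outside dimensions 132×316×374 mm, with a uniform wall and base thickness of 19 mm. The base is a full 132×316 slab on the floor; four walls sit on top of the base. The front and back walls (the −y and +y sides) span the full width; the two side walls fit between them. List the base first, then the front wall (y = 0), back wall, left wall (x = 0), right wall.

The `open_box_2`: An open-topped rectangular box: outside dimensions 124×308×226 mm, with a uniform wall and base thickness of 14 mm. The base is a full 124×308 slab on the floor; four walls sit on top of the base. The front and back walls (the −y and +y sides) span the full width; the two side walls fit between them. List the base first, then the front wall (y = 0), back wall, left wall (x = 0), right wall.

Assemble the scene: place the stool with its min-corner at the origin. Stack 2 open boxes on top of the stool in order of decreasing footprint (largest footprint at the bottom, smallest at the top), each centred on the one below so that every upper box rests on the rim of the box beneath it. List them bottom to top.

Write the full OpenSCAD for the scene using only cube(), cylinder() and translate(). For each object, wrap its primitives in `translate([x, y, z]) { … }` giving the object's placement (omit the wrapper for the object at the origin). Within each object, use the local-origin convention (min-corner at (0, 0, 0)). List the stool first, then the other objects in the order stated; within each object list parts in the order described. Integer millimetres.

translate([0, 0, 370]) cube([312, 322, 30]);
cube([46, 46, 370]);
translate([266, 0, 0]) cube([46, 46, 370]);
translate([0, 276, 0]) cube([46, 46, 370]);
translate([266, 276, 0]) cube([46, 46, 370]);
translate([90, 3, 400]) {
  cube([132, 316, 19]);
  translate([0, 0, 19]) cube([132, 19, 355]);
  translate([0, 297, 19]) cube([132, 19, 355]);
  translate([0, 19, 19]) cube([19, 278, 355]);
  translate([113, 19, 19]) cube([19, 278, 355]);
}
translate([94, 7, 774]) {
  cube([124, 308, 14]);
  translate([0, 0, 14]) cube([124, 14, 212]);
  translate([0, 294, 14]) cube([124, 14, 212]);
  translate([0, 14, 14]) cube([14, 280, 212]);
  translate([110, 14, 14]) cube([14, 280, 212]);
}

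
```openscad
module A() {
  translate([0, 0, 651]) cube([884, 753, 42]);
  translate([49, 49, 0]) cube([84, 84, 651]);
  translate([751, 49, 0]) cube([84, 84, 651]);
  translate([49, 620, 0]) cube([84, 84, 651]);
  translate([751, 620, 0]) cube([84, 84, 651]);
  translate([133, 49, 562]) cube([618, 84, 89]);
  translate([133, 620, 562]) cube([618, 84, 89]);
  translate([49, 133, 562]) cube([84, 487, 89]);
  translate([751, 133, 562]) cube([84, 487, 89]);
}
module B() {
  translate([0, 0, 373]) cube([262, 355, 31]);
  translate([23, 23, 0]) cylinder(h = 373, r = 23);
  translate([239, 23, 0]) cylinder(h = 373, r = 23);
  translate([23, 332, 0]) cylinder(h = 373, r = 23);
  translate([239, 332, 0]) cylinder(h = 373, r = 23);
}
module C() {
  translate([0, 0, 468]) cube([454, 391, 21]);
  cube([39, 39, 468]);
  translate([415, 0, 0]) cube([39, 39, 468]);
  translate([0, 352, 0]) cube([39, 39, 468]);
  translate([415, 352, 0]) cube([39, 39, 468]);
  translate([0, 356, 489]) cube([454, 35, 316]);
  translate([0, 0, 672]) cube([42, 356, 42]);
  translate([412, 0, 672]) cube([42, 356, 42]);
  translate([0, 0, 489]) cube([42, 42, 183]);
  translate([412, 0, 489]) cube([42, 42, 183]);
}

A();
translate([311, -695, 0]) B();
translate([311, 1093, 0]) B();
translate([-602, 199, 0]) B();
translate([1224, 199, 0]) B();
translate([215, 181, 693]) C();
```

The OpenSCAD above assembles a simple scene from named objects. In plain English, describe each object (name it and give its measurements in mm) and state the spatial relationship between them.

A is a rectangular dining table. The top is 884×753×42 mm with its upper surface at z = 693 mm. It stands on four 84×84 mm square legs, each inset 49 mm from the nearest pair of top edges, running from the floor to the underside of the top. Four apron rails, 84 mm thick and 89 mm tall, run between adjacent legs with their top edges flush with the underside of the top and their outer faces flush with the legs' outer faces.

B is a four-legged stool. The seat is 262×355 mm, 31 mm thick, top at z = 404 mm. It stands on four round legs, each 46 mm in diameter, from z = 0 to the seat underside, each leg's axis is inset half a diameter from the nearest pair of seat edges (so the leg's bounding box is flush with the corner).

C is a chair. The seat is a 454×391×21 mm slab with its top at z = 489 mm, on four 39×39 mm corner legs (flush with the seat edges, standing on z = 0). A flat backrest 35 mm thick, 316 mm tall, spans the full seat width and rises from the seat top along its +y edge, rear face flush with the rear of the seat. Two armrests of 42×42 mm section run along each side from the seat's front edge to the front of the backrest, top faces 225 mm above the seat top and outer faces flush with the seat's x-edges; a 42×42 mm post under the front of each armrest stands on the seat at the front corner.

Four stools sit around the table at the −y, +y, −x, +x sides. The chair is on top of the table, centred.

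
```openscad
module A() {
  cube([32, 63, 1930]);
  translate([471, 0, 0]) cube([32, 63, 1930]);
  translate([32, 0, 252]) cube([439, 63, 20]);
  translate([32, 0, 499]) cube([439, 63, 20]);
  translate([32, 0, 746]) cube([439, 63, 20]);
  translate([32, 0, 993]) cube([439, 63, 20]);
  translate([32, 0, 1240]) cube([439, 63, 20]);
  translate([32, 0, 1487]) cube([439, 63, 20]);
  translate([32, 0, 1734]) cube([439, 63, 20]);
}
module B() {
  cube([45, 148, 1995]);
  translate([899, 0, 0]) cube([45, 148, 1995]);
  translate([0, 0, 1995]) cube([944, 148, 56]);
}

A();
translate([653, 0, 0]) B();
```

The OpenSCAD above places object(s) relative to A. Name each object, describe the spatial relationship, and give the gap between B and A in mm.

A is a ladder. B is a door frame. The door frame is on the floor beside the ladder on its +x side. The gap between the door frame and the ladder is 150 mm.

The door frame's nearest face is 150 mm from the ladder's +x face.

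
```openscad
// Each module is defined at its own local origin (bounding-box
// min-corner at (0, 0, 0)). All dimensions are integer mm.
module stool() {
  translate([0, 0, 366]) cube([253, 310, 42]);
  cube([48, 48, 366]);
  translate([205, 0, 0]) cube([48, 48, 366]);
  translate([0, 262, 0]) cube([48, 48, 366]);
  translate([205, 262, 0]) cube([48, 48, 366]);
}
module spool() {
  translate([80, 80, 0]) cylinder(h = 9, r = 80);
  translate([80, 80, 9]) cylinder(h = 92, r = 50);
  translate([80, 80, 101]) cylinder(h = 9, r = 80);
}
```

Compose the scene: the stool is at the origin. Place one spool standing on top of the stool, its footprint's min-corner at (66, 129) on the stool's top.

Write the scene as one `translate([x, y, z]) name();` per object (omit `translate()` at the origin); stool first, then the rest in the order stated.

stool();
translate([66, 129, 408]) spool();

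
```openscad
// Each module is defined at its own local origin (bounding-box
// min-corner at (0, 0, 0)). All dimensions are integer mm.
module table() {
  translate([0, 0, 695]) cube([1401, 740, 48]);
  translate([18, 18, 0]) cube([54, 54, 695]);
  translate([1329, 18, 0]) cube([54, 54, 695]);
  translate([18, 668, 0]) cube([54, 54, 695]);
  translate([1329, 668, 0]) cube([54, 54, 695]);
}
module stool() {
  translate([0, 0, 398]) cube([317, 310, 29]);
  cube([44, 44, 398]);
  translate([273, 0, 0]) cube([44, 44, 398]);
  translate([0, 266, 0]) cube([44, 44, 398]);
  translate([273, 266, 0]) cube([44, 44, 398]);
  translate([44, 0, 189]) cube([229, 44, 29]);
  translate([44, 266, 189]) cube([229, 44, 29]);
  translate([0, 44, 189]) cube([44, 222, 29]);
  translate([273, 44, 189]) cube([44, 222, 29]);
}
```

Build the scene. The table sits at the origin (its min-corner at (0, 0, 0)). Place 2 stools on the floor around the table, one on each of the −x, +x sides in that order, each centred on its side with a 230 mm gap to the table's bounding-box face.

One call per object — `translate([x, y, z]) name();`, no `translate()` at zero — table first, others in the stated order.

table();
translate([-547, 215, 0]) stool();
translate([1631, 215, 0]) stool();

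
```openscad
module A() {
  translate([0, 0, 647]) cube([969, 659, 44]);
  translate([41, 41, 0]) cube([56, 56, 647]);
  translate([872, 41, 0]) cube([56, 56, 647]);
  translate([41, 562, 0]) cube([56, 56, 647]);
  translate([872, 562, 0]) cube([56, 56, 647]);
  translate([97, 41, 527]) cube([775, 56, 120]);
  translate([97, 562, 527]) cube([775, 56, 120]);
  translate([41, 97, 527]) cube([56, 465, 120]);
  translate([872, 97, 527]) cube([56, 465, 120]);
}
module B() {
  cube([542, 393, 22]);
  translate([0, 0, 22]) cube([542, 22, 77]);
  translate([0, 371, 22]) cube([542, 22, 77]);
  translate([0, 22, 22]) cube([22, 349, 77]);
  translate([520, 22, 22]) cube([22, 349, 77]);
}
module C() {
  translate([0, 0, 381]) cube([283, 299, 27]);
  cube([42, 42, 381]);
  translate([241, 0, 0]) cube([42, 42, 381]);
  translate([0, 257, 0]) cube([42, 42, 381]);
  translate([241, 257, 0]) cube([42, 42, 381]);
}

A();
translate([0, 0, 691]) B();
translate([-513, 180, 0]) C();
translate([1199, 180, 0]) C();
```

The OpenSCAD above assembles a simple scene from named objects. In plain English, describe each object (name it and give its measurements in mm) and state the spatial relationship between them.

A is a table: top 969 mm (x) × 659 mm (y), 44 mm thick, upper face at z = 691 mm, on four 56×56 mm square legs, each inset 41 mm from the nearest pair of top edges, running from z = 0 to the bottom of the top. Four apron rails, 56 mm thick and 120 mm tall, run between adjacent legs with their top edges flush with the underside of the top and their outer faces flush with the legs' outer faces.

B is an open storage box with external size 542×393×99 mm and wall thickness 22 mm (the base is also 22 mm thick). The base covers the whole footprint; the four walls stand on the base, with the y-facing walls full-width and the x-facing walls fitting between their inner faces.

C is a four-legged stool. The seat is a 283×299×27 mm slab whose top surface is at z = 408 mm; four square legs, each 42×42 mm in cross-section, run from the floor (z = 0) to the underside of the seat, each flush with a corner of the seat.

The open box is on top of the table. Two stools sit around the table at the −x, +x sides.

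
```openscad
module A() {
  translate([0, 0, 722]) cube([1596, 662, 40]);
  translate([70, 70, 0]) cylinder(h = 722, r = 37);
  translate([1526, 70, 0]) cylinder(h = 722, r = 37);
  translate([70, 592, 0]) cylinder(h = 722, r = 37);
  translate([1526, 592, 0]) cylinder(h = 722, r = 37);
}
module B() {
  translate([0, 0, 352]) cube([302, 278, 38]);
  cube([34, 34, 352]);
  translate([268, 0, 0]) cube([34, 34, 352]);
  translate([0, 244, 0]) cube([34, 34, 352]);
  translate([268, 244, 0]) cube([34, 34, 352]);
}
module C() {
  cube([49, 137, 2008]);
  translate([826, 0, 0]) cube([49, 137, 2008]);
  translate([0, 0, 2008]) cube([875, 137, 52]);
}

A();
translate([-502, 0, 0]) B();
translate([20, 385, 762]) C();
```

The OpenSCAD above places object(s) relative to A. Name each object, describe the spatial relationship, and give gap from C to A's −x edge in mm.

A is a table. B is a stool. C is a door frame. The stool is on the floor beside the table on its −x side. The door frame is on top of the table. The gap from the door frame to the table's −x edge is 20 mm.

The door frame's min-x is at 20; the table's min-x is 0; gap = 20 mm.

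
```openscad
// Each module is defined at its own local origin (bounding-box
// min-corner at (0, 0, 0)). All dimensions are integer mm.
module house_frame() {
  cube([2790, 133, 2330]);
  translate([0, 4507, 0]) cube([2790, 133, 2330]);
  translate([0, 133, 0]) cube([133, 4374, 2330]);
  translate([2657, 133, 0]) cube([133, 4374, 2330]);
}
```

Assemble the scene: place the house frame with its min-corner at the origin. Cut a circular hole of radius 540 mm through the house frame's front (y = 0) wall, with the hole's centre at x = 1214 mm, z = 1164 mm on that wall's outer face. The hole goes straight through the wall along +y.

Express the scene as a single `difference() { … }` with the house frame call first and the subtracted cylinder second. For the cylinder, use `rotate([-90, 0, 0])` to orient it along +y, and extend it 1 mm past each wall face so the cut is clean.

difference() {
  house_frame();
  translate([1214, -1, 1164]) rotate([-90, 0, 0]) cylinder(h = 135, r = 540);
}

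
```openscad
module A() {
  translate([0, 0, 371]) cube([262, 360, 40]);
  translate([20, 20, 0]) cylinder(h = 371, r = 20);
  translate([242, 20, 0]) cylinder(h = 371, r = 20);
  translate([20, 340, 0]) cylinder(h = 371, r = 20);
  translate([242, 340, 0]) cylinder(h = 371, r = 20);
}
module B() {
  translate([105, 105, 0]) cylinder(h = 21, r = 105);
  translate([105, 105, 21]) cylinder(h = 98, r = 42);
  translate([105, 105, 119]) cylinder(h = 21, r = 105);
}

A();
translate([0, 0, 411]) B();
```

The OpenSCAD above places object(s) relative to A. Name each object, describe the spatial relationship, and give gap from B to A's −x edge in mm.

A is a stool. B is a spool. The spool is on top of the stool. The gap from the spool to the stool's −x edge is 0 mm.

The spool's min-x is at 0; the stool's min-x is 0; gap = 0 mm.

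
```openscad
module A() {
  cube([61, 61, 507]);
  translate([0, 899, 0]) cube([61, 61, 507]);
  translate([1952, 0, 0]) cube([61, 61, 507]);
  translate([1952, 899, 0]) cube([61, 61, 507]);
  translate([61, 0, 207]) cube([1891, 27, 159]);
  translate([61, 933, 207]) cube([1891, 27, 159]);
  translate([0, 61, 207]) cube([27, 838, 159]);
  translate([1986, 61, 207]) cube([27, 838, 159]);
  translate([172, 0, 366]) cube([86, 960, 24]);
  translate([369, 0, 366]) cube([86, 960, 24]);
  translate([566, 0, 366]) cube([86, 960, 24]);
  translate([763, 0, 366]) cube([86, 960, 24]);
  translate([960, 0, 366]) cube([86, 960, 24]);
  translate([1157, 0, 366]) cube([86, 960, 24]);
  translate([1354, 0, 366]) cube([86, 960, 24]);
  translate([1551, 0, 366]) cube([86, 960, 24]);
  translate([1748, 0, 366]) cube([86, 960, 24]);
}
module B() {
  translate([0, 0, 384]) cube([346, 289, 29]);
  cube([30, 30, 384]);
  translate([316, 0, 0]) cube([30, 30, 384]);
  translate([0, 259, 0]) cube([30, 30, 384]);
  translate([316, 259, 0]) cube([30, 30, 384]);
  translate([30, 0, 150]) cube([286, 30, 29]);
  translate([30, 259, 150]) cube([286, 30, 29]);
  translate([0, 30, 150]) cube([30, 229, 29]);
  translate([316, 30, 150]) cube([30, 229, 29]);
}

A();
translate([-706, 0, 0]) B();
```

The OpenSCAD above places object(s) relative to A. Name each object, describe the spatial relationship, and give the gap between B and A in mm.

The stool's nearest face is 360 mm from the bed frame's −x face.

A is a bed frame. B is a stool. The stool is on the floor beside the bed frame on its −x side. The gap between the stool and the bed frame is 360 mm.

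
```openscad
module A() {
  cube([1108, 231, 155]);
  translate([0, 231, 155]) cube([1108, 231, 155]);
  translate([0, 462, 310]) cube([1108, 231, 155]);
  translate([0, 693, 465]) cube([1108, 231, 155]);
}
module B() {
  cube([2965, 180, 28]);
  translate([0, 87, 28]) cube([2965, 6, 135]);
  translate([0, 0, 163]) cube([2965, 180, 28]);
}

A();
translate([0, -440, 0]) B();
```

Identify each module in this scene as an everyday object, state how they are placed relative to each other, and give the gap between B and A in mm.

A is a staircase. B is an I-beam. The I-beam is on the floor beside the staircase on its −y side. The gap between the I-beam and the staircase is 260 mm.

The I-beam's nearest face is 260 mm from the staircase's −y face.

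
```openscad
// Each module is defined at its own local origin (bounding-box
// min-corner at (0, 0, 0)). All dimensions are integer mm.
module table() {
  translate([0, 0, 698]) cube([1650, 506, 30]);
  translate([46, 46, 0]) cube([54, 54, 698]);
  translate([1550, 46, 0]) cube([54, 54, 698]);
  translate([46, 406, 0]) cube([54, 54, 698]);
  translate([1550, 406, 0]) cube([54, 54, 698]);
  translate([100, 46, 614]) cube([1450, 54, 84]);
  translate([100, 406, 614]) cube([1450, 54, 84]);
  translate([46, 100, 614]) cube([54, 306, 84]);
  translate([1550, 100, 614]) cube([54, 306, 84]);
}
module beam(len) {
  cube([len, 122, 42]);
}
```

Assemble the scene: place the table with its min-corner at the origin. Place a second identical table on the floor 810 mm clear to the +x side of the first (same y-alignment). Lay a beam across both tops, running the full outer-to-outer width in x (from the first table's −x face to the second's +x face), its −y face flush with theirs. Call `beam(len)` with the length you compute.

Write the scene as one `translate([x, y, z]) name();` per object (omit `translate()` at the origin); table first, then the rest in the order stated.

table();
translate([2460, 0, 0]) table();
translate([0, 0, 728]) beam(4110);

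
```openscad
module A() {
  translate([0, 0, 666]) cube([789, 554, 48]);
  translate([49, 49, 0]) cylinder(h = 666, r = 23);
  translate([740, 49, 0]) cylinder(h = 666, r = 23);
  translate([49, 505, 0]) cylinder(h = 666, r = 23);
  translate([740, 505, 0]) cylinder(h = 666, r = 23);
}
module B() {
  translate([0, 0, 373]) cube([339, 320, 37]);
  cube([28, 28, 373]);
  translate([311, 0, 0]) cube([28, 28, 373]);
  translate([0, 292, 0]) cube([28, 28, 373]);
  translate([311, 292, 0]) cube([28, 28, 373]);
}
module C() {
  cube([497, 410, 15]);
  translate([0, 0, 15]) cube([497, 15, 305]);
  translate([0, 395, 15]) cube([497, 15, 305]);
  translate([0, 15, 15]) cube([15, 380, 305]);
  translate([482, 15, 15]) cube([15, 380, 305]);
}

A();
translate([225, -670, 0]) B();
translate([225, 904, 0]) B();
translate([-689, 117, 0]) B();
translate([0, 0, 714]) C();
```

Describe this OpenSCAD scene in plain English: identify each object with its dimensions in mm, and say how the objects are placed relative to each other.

A is a table: top 789 mm (x) × 554 mm (y), 48 mm thick, upper face at z = 714 mm, on four round legs of 46 mm diameter, each leg's bounding box inset 26 mm from the nearest pair of top edges, running from z = 0 to the bottom of the top.

B is a four-legged stool. The seat is 339×320 mm, 37 mm thick, top at z = 410 mm. It stands on four square legs, each 28×28 mm in cross-section, from z = 0 to the seat underside, each flush with a corner of the seat.

C is an open storage box with external size 497×410×320 mm and wall thickness 15 mm (the base is also 15 mm thick). The base covers the whole footprint; the four walls stand on the base, with the y-facing walls full-width and the x-facing walls fitting between their inner faces.

Three stools sit around the table at the −y, +y, −x sides. The open box is on top of the table.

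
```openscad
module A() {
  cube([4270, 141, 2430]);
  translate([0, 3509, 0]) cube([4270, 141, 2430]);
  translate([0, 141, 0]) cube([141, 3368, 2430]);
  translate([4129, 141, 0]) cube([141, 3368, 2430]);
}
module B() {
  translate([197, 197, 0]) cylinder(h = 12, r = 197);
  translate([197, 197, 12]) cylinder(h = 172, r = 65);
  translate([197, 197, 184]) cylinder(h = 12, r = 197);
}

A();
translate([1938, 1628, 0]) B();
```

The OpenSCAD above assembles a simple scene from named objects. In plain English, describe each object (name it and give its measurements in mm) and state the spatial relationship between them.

A is the wall frame of a small rectangular building: four walls, each 2430 mm tall and 141 mm thick, enclosing a footprint 4270 mm (x) by 3650 mm (y) outside-to-outside, with no floor or roof. The front and back walls (the −y and +y sides) span the full width; the two side walls fit between them.

B is a spool: two coaxial disc flanges of radius 197 mm and thickness 12 mm, joined by a core cylinder of radius 65 mm and height 172 mm. The lower flange rests on z = 0 and the three cylinders share a vertical axis.

The spool sits inside the house frame, centred.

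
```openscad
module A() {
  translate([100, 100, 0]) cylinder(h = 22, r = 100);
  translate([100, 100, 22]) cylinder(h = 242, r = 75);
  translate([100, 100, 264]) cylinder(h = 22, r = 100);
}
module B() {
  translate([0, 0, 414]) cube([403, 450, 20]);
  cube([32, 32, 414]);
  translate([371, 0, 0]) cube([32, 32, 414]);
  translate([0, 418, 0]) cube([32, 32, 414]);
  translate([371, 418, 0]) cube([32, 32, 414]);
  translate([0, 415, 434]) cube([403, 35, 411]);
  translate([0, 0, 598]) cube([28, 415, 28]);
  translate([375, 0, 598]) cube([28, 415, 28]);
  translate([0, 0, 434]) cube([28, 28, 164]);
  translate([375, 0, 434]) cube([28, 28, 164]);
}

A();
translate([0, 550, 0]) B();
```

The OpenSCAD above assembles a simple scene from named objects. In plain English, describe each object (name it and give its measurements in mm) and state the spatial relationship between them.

A is a spool: two coaxial disc flanges of radius 100 mm and thickness 22 mm, joined by a core cylinder of radius 75 mm and height 242 mm. The lower flange rests on z = 0 and the three cylinders share a vertical axis.

B is a chair: 403×450 mm seat, 20 mm thick, top at z = 434 mm, on four 32 mm square corner legs flush with the seat edges. A 35 mm thick backrest slab spans the full seat width, extending 411 mm above the seat top, its back face flush with the seat's +y edge. Two armrests of 28×28 mm section run along each side from the seat's front edge to the front of the backrest, top faces 192 mm above the seat top and outer faces flush with the seat's x-edges; a 28×28 mm post under the front of each armrest stands on the seat at the front corner.

The chair is on the floor beside the spool on its +y side.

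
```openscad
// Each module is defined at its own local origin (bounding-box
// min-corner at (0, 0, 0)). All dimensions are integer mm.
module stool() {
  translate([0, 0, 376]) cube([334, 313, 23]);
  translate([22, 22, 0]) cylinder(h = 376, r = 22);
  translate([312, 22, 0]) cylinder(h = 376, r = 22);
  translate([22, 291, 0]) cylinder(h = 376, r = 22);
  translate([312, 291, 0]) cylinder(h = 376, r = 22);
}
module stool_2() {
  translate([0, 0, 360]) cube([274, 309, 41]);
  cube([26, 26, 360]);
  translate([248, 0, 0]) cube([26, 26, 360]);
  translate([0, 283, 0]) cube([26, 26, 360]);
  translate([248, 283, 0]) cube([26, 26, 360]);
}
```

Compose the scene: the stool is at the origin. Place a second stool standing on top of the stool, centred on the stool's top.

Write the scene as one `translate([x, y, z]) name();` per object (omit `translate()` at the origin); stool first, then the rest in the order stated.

stool();
translate([30, 2, 399]) stool_2();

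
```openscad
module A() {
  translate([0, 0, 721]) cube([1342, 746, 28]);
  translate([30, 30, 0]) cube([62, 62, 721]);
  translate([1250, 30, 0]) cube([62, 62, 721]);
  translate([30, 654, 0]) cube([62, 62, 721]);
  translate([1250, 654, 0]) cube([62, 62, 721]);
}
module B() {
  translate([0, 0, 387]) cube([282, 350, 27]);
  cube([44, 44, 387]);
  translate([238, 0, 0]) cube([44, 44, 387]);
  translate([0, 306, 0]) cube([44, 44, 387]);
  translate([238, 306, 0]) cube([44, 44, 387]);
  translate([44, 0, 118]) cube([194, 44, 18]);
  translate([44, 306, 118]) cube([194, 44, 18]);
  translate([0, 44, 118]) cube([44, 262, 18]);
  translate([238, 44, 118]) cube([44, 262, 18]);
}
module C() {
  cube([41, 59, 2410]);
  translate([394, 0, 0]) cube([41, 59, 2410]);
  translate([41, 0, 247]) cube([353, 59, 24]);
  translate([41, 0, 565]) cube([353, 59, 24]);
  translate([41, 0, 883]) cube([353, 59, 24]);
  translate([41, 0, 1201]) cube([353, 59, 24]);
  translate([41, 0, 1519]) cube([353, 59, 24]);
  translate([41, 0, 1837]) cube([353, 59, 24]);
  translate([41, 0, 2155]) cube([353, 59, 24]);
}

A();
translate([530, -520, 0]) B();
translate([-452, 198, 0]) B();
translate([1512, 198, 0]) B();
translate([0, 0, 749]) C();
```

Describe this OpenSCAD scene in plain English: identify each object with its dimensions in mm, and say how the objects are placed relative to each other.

A is a table: top 1342 mm (x) × 746 mm (y), 28 mm thick, upper face at z = 749 mm, on four 62×62 mm square legs, each inset 30 mm from the nearest pair of top edges, running from z = 0 to the bottom of the top.

B is a four-legged stool. The seat is 282×350 mm, 27 mm thick, top at z = 414 mm. It stands on four square legs, each 44×44 mm in cross-section, from z = 0 to the seat underside, each flush with a corner of the seat. Four stretchers, 44 mm wide and 18 mm tall, connect adjacent legs with their undersides at z = 118 mm, each running between the inner faces of the legs it joins and aligned with the legs' outer faces on the other axis.

C is a wooden ladder with two side rails of 41×59 mm section and 2410 mm height, set 435 mm apart overall. Between them run 7 rectangular rungs (59 mm deep, 24 mm thick), front faces flush with the rails' −y face. The bottom of the first rung is 247 mm above the floor and each subsequent rung is 318 mm higher than the one below.

Three stools sit around the table at the −y, −x, +x sides. The ladder is on top of the table.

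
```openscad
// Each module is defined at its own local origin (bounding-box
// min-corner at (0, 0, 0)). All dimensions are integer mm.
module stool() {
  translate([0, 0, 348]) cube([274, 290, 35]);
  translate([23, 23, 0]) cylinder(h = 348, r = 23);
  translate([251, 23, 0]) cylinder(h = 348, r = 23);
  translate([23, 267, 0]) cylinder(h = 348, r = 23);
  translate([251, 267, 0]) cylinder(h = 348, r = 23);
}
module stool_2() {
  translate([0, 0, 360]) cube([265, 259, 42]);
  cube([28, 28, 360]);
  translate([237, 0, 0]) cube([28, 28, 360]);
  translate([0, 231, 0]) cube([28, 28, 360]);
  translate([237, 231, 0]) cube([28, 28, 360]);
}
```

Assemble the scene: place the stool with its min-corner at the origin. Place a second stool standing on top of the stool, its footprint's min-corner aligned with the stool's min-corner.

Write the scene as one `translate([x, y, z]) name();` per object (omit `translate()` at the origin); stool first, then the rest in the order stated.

stool();
translate([0, 0, 383]) stool_2();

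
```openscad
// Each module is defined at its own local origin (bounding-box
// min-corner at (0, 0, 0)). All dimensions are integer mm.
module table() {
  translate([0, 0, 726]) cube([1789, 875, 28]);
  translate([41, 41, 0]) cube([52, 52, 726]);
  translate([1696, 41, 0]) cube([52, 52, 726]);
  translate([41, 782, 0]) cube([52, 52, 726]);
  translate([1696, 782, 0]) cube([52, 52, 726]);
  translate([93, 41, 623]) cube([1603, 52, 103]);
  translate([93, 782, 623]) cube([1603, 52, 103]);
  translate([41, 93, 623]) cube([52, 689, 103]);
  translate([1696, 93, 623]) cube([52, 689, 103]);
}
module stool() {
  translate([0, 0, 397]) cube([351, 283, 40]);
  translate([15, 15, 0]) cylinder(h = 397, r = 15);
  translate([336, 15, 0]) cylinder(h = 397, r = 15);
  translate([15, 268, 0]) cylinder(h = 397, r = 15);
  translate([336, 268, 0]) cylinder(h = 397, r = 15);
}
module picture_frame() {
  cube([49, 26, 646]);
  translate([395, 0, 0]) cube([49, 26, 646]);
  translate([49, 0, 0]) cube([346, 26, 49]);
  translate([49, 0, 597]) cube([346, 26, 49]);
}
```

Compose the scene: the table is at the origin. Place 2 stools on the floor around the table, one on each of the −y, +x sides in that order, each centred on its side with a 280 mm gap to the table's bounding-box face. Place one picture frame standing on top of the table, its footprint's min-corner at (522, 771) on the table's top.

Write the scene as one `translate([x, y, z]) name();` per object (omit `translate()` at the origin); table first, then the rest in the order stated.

table();
translate([719, -563, 0]) stool();
translate([2069, 296, 0]) stool();
translate([522, 771, 754]) picture_frame();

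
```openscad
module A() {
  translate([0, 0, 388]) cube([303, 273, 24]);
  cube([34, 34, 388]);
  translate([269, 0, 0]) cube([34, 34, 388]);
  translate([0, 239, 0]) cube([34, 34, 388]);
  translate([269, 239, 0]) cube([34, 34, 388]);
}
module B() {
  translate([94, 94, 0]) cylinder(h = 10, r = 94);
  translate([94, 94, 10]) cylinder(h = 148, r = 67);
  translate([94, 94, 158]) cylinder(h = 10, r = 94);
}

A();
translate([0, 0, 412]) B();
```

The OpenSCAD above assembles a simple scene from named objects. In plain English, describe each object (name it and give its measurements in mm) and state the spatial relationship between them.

A is a four-legged stool. The seat is 303×273 mm, 24 mm thick, top at z = 412 mm. It stands on four square legs, each 34×34 mm in cross-section, from z = 0 to the seat underside, each flush with a corner of the seat.

B is a spool: two coaxial disc flanges of radius 94 mm and thickness 10 mm, joined by a core cylinder of radius 67 mm and height 148 mm. The lower flange rests on z = 0 and the three cylinders share a vertical axis.

The spool is on top of the stool.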